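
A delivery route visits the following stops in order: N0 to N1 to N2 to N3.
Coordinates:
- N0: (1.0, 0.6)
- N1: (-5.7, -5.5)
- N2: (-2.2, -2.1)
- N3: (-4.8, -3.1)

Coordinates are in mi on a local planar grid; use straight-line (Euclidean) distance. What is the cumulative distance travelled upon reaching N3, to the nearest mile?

17 mi

Leg distances:
N0→N1: 9.1 mi  (cumulative 9.1 mi)
N1→N2: 4.9 mi  (cumulative 13.9 mi)
N2→N3: 2.8 mi  (cumulative 16.7 mi)
Cumulative distance at N3 ≈ 17 mi.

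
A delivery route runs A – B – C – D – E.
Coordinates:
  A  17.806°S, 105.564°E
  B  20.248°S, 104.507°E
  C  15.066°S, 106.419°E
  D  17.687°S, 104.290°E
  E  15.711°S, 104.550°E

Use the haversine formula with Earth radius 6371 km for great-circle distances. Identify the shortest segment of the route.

D–E

Leg distances:
A→B: 293.4 km
B→C: 610.8 km
C→D: 369.5 km
D→E: 221.5 km
The shortest leg is D–E at 221.5 km.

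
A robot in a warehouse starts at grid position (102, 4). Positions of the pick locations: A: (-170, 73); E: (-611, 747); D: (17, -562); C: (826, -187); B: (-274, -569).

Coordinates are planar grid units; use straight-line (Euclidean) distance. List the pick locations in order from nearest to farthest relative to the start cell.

Distances from the start cell:
A (-170, 73): 280.6
D (17, -562): 572.3
B (-274, -569): 685.4
C (826, -187): 748.8
E (-611, 747): 1029.8

A, D, B, C, E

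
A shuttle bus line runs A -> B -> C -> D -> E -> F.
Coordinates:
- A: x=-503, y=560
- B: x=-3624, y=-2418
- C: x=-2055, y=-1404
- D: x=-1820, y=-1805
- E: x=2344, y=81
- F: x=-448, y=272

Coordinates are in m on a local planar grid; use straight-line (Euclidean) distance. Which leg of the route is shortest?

Leg distances:
A→B: 4313.8 m
B→C: 1868.1 m
C→D: 464.8 m
D→E: 4571.2 m
E→F: 2798.5 m
The shortest leg is C–D at 464.8 m.

C–D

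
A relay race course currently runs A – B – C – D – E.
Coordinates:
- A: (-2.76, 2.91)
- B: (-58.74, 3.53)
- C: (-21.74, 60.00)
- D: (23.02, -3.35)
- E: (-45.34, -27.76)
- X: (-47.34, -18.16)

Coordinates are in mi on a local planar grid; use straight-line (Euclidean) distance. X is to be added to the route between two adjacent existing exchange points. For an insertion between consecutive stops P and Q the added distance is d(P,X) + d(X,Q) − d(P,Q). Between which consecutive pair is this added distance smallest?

Added distance for inserting X between each consecutive pair:
A–B: 17.8 mi
B–C: 39.2 mi
C–D: 76.6 mi
D–E: 9.1 mi
Smallest added distance is 9.1 mi, inserting between D and E.

between D and E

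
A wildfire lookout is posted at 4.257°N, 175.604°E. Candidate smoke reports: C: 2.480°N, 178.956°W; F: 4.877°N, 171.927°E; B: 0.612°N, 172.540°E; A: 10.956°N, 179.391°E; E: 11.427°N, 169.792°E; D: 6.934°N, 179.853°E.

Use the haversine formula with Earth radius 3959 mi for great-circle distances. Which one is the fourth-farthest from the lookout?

Distances from the lookout (4.257°N, 175.604°E):
E: 635.2 mi
A: 530.5 mi
C: 394.8 mi
D: 345.8 mi
B: 328.9 mi
F: 256.9 mi
The fourth-farthest is D at 345.8 mi.

D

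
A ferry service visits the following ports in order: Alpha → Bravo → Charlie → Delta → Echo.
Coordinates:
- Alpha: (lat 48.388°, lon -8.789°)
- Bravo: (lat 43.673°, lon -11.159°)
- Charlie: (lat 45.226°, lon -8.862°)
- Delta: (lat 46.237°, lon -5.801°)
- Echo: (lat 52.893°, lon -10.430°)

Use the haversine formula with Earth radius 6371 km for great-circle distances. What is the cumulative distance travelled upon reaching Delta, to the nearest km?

1069 km

Leg distances:
Alpha→Bravo: 555.2 km  (cumulative 555.2 km)
Bravo→Charlie: 251.1 km  (cumulative 806.3 km)
Charlie→Delta: 262.8 km  (cumulative 1069.1 km)
Cumulative distance at Delta ≈ 1069 km.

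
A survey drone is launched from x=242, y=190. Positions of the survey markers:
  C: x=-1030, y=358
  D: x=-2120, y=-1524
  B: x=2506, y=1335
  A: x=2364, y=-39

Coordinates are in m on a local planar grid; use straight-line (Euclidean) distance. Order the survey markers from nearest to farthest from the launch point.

C, A, B, D

Computing each straight-line distance from x=242, y=190:
C x=-1030, y=358: 1283.0 m
A x=2364, y=-39: 2134.3 m
B x=2506, y=1335: 2537.1 m
D x=-2120, y=-1524: 2918.4 m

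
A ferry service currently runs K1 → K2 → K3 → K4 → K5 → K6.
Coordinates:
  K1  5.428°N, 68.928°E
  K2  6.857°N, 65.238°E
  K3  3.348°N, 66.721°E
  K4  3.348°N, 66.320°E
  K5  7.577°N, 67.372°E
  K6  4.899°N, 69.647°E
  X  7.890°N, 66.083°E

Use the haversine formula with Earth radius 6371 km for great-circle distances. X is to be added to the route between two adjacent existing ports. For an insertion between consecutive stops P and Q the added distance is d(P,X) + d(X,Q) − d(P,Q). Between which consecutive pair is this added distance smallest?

Added distance for inserting X between each consecutive pair:
K1–K2: 126.8 km
K2–K3: 234.5 km
K3–K4: 971.2 km
K4–K5: 167.5 km
K5–K6: 271.9 km
Smallest added distance is 126.8 km, inserting between K1 and K2.

between K1 and K2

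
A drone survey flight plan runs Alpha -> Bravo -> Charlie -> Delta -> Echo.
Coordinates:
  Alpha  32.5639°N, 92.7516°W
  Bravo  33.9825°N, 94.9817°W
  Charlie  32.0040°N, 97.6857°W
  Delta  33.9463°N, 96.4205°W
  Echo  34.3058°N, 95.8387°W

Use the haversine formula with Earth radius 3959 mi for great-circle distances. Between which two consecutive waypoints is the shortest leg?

Leg distances:
Alpha→Bravo: 161.9 mi
Bravo→Charlie: 207.9 mi
Charlie→Delta: 152.9 mi
Delta→Echo: 41.5 mi
The shortest leg is Delta–Echo at 41.5 mi.

Delta–Echo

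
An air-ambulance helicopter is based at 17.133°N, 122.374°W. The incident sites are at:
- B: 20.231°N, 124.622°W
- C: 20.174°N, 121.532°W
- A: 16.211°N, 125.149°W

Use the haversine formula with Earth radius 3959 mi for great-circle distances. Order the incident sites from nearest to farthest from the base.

Distances from the base:
A 16.211°N, 125.149°W: 194.4 mi
C 20.174°N, 121.532°W: 217.2 mi
B 20.231°N, 124.622°W: 259.7 mi

A, C, B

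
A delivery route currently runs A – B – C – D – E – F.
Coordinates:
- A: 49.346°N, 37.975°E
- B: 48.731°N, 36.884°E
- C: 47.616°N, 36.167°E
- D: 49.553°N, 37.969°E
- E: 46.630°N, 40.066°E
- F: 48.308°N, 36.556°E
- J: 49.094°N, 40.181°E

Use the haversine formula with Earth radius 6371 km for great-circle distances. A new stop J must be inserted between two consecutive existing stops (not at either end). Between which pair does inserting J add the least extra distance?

Added distance for inserting J between each consecutive pair:
A–B: 302.0 km
B–C: 448.4 km
C–D: 254.4 km
D–E: 82.0 km
E–F: 231.0 km
Smallest added distance is 82.0 km, inserting between D and E.

between D and E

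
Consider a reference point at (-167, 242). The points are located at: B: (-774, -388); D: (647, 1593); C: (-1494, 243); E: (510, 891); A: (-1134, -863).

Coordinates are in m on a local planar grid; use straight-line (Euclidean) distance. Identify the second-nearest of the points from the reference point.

Distances from the reference point ((-167, 242)):
B: 874.8 m
E: 937.8 m
C: 1327.0 m
A: 1468.4 m
D: 1577.3 m
The second-nearest is E at 937.8 m.

E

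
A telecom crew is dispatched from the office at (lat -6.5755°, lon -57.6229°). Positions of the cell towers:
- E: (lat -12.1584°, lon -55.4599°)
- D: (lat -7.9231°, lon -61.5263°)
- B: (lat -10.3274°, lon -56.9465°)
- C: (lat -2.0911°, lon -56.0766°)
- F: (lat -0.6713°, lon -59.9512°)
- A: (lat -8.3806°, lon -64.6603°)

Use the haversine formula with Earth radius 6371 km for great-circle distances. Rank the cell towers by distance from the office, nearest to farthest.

B, D, C, E, F, A

Distances from the office:
B (lat -10.3274°, lon -56.9465°): 423.8 km
D (lat -7.9231°, lon -61.5263°): 455.9 km
C (lat -2.0911°, lon -56.0766°): 527.3 km
E (lat -12.1584°, lon -55.4599°): 664.6 km
F (lat -0.6713°, lon -59.9512°): 705.5 km
A (lat -8.3806°, lon -64.6603°): 801.4 km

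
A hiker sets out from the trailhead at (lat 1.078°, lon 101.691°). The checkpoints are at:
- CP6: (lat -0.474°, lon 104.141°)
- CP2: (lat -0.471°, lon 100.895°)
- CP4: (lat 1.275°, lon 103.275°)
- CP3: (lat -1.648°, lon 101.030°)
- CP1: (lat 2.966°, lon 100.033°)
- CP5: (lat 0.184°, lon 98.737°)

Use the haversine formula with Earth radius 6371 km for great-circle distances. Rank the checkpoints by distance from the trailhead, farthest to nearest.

Distance from the trailhead at (lat 1.078°, lon 101.691°) to each:
CP5 (lat 0.184°, lon 98.737°): 343.2 km
CP6 (lat -0.474°, lon 104.141°): 322.5 km
CP3 (lat -1.648°, lon 101.030°): 311.9 km
CP1 (lat 2.966°, lon 100.033°): 279.3 km
CP2 (lat -0.471°, lon 100.895°): 193.7 km
CP4 (lat 1.275°, lon 103.275°): 177.5 km

CP5, CP6, CP3, CP1, CP2, CP4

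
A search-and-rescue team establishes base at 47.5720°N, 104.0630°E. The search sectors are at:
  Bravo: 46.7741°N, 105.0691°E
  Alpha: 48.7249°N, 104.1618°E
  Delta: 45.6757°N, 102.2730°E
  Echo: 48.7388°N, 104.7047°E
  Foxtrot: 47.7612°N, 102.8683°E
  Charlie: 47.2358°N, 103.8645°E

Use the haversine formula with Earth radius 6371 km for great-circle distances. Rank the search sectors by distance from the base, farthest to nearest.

Delta, Echo, Alpha, Bravo, Foxtrot, Charlie

Distances from the base:
Delta 45.6757°N, 102.2730°E: 251.3 km
Echo 48.7388°N, 104.7047°E: 138.2 km
Alpha 48.7249°N, 104.1618°E: 128.4 km
Bravo 46.7741°N, 105.0691°E: 116.9 km
Foxtrot 47.7612°N, 102.8683°E: 91.9 km
Charlie 47.2358°N, 103.8645°E: 40.3 km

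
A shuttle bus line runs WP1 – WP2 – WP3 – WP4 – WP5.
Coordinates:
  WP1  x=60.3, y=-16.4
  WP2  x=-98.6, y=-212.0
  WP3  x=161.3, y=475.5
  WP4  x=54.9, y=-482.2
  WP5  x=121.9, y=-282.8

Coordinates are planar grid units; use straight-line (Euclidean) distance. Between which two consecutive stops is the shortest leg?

WP4–WP5

Leg distances:
WP1→WP2: 252.0
WP2→WP3: 735.0
WP3→WP4: 963.6
WP4→WP5: 210.4
The shortest leg is WP4–WP5 at 210.4.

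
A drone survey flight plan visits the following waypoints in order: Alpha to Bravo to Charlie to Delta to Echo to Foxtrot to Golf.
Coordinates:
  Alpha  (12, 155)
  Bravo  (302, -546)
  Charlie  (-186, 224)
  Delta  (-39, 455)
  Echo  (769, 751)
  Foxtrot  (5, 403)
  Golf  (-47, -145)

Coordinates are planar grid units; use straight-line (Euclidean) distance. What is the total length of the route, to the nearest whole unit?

4195

Leg distances:
Alpha→Bravo: 758.6  (cumulative 758.6)
Bravo→Charlie: 911.6  (cumulative 1670.2)
Charlie→Delta: 273.8  (cumulative 1944.0)
Delta→Echo: 860.5  (cumulative 2804.6)
Echo→Foxtrot: 839.5  (cumulative 3644.1)
Foxtrot→Golf: 550.5  (cumulative 4194.5)
Total route length ≈ 4195.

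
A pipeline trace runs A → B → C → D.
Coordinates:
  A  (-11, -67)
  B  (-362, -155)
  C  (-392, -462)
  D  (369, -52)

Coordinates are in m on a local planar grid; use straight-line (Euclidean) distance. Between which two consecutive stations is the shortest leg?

B–C

Leg distances:
A→B: 361.9 m
B→C: 308.5 m
C→D: 864.4 m
The shortest leg is B–C at 308.5 m.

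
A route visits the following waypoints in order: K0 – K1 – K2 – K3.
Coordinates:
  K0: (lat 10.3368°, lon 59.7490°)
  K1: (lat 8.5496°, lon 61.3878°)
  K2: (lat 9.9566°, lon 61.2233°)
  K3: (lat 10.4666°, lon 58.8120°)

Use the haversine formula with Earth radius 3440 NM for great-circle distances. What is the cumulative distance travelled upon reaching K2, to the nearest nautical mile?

Leg distances:
K0→K1: 144.7 NM  (cumulative 144.7 NM)
K1→K2: 85.0 NM  (cumulative 229.7 NM)
Cumulative distance at K2 ≈ 230 NM.

230 NM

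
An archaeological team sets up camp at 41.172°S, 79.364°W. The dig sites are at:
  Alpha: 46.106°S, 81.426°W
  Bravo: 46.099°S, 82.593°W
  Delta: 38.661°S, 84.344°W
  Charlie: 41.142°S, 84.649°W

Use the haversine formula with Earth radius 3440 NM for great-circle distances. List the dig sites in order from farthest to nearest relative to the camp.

Bravo, Alpha, Delta, Charlie

Distance from the camp at 41.172°S, 79.364°W to each:
Bravo 46.099°S, 82.593°W: 327.3 NM
Alpha 46.106°S, 81.426°W: 309.5 NM
Delta 38.661°S, 84.344°W: 274.4 NM
Charlie 41.142°S, 84.649°W: 238.9 NM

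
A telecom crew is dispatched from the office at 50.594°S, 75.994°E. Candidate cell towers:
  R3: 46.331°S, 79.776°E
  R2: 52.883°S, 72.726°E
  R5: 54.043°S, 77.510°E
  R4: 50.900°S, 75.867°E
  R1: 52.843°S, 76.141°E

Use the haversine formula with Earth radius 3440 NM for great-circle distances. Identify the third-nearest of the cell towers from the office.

Distance to each, sorted:
R4: 19.0 NM
R1: 135.1 NM
R2: 183.4 NM
R5: 214.4 NM
R3: 296.9 NM
The third-nearest is R2 at 183.4 NM.

R2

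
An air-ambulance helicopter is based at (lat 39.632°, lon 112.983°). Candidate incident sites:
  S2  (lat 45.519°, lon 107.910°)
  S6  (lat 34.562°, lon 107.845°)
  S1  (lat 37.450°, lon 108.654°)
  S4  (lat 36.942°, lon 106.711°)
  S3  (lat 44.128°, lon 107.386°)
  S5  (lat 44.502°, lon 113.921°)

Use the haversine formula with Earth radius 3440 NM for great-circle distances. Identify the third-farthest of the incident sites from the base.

S3

Distance to each, sorted:
S2: 418.4 NM
S6: 391.3 NM
S3: 367.9 NM
S4: 336.7 NM
S5: 295.4 NM
S1: 241.8 NM
The third-farthest is S3 at 367.9 NM.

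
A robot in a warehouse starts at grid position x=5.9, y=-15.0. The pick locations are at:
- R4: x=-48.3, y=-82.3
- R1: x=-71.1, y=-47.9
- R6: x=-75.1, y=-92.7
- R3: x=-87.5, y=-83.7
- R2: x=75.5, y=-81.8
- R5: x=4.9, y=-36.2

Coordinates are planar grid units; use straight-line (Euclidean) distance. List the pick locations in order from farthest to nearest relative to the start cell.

R3, R6, R2, R4, R1, R5

Distances from the start cell:
R3 x=-87.5, y=-83.7: 115.9
R6 x=-75.1, y=-92.7: 112.2
R2 x=75.5, y=-81.8: 96.5
R4 x=-48.3, y=-82.3: 86.4
R1 x=-71.1, y=-47.9: 83.7
R5 x=4.9, y=-36.2: 21.2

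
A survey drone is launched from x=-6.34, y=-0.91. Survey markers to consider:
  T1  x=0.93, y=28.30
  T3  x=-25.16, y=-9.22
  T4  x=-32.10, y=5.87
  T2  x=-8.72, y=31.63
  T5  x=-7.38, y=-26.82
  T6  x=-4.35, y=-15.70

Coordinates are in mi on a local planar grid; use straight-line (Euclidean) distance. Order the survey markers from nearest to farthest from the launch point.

T6, T3, T5, T4, T1, T2

Distances from the launch point:
T6 x=-4.35, y=-15.70: 14.9 mi
T3 x=-25.16, y=-9.22: 20.6 mi
T5 x=-7.38, y=-26.82: 25.9 mi
T4 x=-32.10, y=5.87: 26.6 mi
T1 x=0.93, y=28.30: 30.1 mi
T2 x=-8.72, y=31.63: 32.6 mi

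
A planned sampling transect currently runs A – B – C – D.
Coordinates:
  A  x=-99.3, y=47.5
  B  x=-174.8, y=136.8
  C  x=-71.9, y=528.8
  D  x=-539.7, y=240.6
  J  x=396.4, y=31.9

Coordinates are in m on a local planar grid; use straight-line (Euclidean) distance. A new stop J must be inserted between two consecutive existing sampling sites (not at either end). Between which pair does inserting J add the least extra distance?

Added distance for inserting J between each consecutive pair:
A–B: 959.8 m
B–C: 858.3 m
C–D: 1092.4 m
Smallest added distance is 858.3 m, inserting between B and C.

between B and C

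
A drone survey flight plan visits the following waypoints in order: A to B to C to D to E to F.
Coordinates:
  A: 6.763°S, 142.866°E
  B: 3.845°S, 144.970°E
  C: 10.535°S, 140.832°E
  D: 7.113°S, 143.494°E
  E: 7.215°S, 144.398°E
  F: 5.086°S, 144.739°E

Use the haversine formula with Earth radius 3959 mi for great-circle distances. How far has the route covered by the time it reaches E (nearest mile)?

1151 mi

Leg distances:
A→B: 248.2 mi  (cumulative 248.2 mi)
B→C: 542.3 mi  (cumulative 790.5 mi)
C→D: 298.2 mi  (cumulative 1088.7 mi)
D→E: 62.4 mi  (cumulative 1151.1 mi)
Cumulative distance at E ≈ 1151 mi.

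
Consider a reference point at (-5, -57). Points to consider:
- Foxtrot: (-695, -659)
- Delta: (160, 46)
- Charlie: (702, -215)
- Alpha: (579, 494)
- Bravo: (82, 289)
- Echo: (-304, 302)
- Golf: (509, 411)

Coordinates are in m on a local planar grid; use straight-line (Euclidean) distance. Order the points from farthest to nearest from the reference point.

Foxtrot, Alpha, Charlie, Golf, Echo, Bravo, Delta

Distances from the reference point:
Foxtrot (-695, -659): 915.7 m
Alpha (579, 494): 802.9 m
Charlie (702, -215): 724.4 m
Golf (509, 411): 695.1 m
Echo (-304, 302): 467.2 m
Bravo (82, 289): 356.8 m
Delta (160, 46): 194.5 m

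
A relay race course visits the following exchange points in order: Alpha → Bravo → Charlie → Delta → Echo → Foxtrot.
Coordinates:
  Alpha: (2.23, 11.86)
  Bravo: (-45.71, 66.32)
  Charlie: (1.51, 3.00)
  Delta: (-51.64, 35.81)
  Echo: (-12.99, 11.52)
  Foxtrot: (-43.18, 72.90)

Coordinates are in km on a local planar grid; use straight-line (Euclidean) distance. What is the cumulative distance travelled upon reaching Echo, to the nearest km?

Leg distances:
Alpha→Bravo: 72.6 km  (cumulative 72.6 km)
Bravo→Charlie: 79.0 km  (cumulative 151.5 km)
Charlie→Delta: 62.5 km  (cumulative 214.0 km)
Delta→Echo: 45.6 km  (cumulative 259.7 km)
Cumulative distance at Echo ≈ 260 km.

260 km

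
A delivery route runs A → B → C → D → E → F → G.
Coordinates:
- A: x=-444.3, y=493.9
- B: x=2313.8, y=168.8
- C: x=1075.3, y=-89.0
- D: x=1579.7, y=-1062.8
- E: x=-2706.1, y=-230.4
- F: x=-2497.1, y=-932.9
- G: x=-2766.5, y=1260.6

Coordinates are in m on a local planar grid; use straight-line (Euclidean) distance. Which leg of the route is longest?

D–E

Leg distances:
A→B: 2777.2 m
B→C: 1265.0 m
C→D: 1096.7 m
D→E: 4365.9 m
E→F: 732.9 m
F→G: 2210.0 m
The longest leg is D–E at 4365.9 m.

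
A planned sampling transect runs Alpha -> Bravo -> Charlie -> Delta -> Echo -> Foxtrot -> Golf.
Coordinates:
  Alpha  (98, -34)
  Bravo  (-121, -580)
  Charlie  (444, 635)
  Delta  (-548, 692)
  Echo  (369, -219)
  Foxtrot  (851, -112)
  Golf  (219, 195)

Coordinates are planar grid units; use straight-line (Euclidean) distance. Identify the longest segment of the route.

Leg distances:
Alpha→Bravo: 588.3
Bravo→Charlie: 1339.9
Charlie→Delta: 993.6
Delta→Echo: 1292.6
Echo→Foxtrot: 493.7
Foxtrot→Golf: 702.6
The longest leg is Bravo–Charlie at 1339.9.

Bravo–Charlie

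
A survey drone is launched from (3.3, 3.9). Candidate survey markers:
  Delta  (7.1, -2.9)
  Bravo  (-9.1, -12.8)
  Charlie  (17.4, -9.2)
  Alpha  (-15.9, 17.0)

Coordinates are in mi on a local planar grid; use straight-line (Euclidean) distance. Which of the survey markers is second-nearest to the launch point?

Charlie

Distances from the launch point ((3.3, 3.9)):
Delta: 7.8 mi
Charlie: 19.2 mi
Bravo: 20.8 mi
Alpha: 23.2 mi
The second-nearest is Charlie at 19.2 mi.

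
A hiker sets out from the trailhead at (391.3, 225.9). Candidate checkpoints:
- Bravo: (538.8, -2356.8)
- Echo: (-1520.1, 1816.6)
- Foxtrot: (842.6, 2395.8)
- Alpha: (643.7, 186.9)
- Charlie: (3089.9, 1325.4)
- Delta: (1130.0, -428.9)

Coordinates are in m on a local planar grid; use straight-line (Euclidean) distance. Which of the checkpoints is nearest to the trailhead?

Alpha

Distances from the trailhead ((391.3, 225.9)):
Alpha: 255.4 m
Delta: 987.1 m
Foxtrot: 2216.3 m
Echo: 2486.7 m
Bravo: 2586.9 m
Charlie: 2914.0 m
The nearest is Alpha at 255.4 m.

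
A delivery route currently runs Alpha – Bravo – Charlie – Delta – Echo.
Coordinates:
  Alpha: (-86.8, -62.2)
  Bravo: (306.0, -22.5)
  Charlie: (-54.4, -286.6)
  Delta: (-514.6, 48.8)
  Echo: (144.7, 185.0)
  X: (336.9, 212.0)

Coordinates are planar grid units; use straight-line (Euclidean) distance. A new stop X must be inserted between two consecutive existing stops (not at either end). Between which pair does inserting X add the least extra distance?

between Alpha and Bravo

Added distance for inserting X between each consecutive pair:
Alpha–Bravo: 346.4
Bravo–Charlie: 423.5
Charlie–Delta: 931.4
Delta–Echo: 387.9
Smallest added distance is 346.4, inserting between Alpha and Bravo.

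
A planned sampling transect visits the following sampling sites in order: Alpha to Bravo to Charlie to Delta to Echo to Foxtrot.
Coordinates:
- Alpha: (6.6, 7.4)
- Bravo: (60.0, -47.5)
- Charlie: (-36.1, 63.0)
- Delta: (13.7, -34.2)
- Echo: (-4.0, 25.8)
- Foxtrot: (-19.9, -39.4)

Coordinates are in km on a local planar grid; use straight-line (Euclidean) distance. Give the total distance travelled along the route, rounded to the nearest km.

Leg distances:
Alpha→Bravo: 76.6 km  (cumulative 76.6 km)
Bravo→Charlie: 146.4 km  (cumulative 223.0 km)
Charlie→Delta: 109.2 km  (cumulative 332.2 km)
Delta→Echo: 62.6 km  (cumulative 394.8 km)
Echo→Foxtrot: 67.1 km  (cumulative 461.9 km)
Total route length ≈ 462 km.

462 km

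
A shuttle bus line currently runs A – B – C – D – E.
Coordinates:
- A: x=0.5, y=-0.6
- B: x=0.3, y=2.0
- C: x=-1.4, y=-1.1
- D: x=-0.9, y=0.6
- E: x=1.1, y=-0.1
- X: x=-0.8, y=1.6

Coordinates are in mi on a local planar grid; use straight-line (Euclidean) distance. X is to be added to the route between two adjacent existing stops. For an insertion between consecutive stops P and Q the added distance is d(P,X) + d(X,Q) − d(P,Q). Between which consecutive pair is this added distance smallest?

between B and C

Added distance for inserting X between each consecutive pair:
A–B: 1.1 mi
B–C: 0.4 mi
C–D: 2.0 mi
D–E: 1.4 mi
Smallest added distance is 0.4 mi, inserting between B and C.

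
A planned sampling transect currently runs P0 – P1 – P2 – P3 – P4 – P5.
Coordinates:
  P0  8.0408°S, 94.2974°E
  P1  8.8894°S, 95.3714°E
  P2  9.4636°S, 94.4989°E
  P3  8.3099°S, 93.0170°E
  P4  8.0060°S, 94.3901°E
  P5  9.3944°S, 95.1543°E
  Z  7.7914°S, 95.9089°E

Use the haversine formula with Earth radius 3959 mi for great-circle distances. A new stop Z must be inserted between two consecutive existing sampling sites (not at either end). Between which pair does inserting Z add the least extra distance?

Added distance for inserting Z between each consecutive pair:
P0–P1: 102.0 mi
P1–P2: 163.2 mi
P2–P3: 222.7 mi
P3–P4: 209.8 mi
P4–P5: 118.0 mi
Smallest added distance is 102.0 mi, inserting between P0 and P1.

between P0 and P1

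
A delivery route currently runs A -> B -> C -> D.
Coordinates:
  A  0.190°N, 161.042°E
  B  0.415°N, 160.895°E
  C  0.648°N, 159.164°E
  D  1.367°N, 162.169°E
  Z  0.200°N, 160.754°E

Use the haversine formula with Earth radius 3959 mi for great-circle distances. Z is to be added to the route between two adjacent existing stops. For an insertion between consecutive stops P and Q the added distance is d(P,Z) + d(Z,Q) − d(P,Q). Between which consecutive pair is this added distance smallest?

between B and C

Added distance for inserting Z between each consecutive pair:
A–B: 19.1 mi
B–C: 11.2 mi
C–D: 27.4 mi
Smallest added distance is 11.2 mi, inserting between B and C.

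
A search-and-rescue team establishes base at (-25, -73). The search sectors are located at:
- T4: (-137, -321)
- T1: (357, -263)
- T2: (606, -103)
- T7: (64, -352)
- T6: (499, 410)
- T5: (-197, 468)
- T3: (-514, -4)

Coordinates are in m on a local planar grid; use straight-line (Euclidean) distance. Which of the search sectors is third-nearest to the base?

T1

Distances from the base ((-25, -73)):
T4: 272.1 m
T7: 292.9 m
T1: 426.6 m
T3: 493.8 m
T5: 567.7 m
T2: 631.7 m
T6: 712.6 m
The third-nearest is T1 at 426.6 m.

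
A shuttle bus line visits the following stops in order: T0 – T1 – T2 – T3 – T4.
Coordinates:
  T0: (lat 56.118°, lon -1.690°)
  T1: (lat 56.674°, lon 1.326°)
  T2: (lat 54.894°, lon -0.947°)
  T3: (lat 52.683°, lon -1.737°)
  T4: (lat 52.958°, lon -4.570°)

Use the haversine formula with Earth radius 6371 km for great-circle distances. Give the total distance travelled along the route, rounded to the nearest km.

Leg distances:
T0→T1: 195.6 km  (cumulative 195.6 km)
T1→T2: 243.6 km  (cumulative 439.3 km)
T2→T3: 251.3 km  (cumulative 690.5 km)
T3→T4: 192.8 km  (cumulative 883.3 km)
Total route length ≈ 883 km.

883 km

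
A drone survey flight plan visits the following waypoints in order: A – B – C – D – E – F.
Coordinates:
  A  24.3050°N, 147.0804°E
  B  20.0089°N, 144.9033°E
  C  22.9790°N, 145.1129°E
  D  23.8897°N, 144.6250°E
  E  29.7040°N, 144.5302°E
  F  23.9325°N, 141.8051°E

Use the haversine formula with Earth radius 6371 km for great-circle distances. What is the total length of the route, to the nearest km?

Leg distances:
A→B: 527.7 km  (cumulative 527.7 km)
B→C: 331.0 km  (cumulative 858.6 km)
C→D: 112.8 km  (cumulative 971.5 km)
D→E: 646.6 km  (cumulative 1618.1 km)
E→F: 696.3 km  (cumulative 2314.4 km)
Total route length ≈ 2314 km.

2314 km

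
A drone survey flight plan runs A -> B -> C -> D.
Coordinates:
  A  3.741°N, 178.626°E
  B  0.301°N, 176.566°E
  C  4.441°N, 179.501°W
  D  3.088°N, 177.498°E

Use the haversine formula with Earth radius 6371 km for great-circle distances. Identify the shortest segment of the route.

Leg distances:
A→B: 445.8 km
B→C: 634.6 km
C→D: 365.4 km
The shortest leg is C–D at 365.4 km.

C–D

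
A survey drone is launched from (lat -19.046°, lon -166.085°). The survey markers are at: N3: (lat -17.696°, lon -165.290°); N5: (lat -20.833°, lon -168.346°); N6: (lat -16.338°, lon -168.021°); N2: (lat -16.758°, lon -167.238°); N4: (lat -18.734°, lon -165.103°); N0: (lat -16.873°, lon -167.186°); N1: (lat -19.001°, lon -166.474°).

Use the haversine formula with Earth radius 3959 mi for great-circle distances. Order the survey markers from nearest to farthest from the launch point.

N1, N4, N3, N0, N2, N5, N6

Distance from the launch point at (lat -19.046°, lon -166.085°) to each:
N1 (lat -19.001°, lon -166.474°): 25.6 mi
N4 (lat -18.734°, lon -165.103°): 67.7 mi
N3 (lat -17.696°, lon -165.290°): 106.9 mi
N0 (lat -16.873°, lon -167.186°): 166.7 mi
N2 (lat -16.758°, lon -167.238°): 175.3 mi
N5 (lat -20.833°, lon -168.346°): 191.9 mi
N6 (lat -16.338°, lon -168.021°): 226.4 mi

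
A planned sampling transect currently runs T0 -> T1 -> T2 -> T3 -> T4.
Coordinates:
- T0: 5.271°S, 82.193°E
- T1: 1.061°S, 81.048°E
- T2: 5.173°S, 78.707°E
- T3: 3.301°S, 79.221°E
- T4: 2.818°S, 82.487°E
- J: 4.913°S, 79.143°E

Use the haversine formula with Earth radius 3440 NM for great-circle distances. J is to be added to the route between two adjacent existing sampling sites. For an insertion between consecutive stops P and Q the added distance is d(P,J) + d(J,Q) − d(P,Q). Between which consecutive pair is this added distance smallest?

between T1 and T2

Added distance for inserting J between each consecutive pair:
T0–T1: 179.7 NM
T1–T2: 4.4 NM
T2–T3: 10.8 NM
T3–T4: 135.5 NM
Smallest added distance is 4.4 NM, inserting between T1 and T2.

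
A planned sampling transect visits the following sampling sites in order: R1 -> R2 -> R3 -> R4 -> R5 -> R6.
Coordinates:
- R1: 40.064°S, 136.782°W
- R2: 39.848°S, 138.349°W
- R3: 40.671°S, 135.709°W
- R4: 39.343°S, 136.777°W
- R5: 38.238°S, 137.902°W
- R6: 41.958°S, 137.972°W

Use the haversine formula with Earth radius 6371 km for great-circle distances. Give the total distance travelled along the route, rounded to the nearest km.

Leg distances:
R1→R2: 135.7 km  (cumulative 135.7 km)
R2→R3: 242.0 km  (cumulative 377.7 km)
R3→R4: 173.4 km  (cumulative 551.1 km)
R4→R5: 156.9 km  (cumulative 708.0 km)
R5→R6: 413.7 km  (cumulative 1121.7 km)
Total route length ≈ 1122 km.

1122 km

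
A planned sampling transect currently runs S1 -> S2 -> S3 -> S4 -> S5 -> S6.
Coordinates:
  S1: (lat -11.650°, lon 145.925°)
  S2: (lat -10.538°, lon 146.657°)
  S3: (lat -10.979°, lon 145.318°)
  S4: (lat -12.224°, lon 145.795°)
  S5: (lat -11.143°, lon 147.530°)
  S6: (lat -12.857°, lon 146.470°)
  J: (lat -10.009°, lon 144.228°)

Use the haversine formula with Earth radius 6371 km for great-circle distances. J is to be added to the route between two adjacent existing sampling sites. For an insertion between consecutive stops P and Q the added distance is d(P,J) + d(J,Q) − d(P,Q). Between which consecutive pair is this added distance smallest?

Added distance for inserting J between each consecutive pair:
S1–S2: 385.1 km
S2–S3: 278.7 km
S3–S4: 312.7 km
S4–S5: 458.2 km
S5–S6: 559.5 km
Smallest added distance is 278.7 km, inserting between S2 and S3.

between S2 and S3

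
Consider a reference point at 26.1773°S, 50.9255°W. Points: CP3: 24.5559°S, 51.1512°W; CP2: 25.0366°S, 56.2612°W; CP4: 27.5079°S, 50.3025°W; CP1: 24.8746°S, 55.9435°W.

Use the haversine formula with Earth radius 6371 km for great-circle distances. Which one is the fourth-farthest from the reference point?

CP4

Distances from the reference point (26.1773°S, 50.9255°W):
CP2: 549.8 km
CP1: 523.9 km
CP3: 181.7 km
CP4: 160.3 km
The fourth-farthest is CP4 at 160.3 km.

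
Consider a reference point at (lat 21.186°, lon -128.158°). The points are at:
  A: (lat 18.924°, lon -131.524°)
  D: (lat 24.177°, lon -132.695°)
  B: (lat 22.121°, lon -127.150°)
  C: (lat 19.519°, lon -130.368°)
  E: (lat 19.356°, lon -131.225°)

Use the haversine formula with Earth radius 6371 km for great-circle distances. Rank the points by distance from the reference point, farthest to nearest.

D, A, E, C, B

Computing each great-circle distance from (lat 21.186°, lon -128.158°):
D (lat 24.177°, lon -132.695°): 572.0 km
A (lat 18.924°, lon -131.524°): 432.3 km
E (lat 19.356°, lon -131.225°): 379.1 km
C (lat 19.519°, lon -130.368°): 295.7 km
B (lat 22.121°, lon -127.150°): 147.2 km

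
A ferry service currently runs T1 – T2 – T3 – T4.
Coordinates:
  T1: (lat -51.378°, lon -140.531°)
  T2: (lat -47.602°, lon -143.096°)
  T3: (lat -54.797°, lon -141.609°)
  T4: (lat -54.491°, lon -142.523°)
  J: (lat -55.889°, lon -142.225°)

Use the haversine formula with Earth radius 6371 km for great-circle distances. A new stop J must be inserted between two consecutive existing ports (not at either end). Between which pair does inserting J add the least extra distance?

between T3 and T4

Added distance for inserting J between each consecutive pair:
T1–T2: 978.4 km
T2–T3: 244.2 km
T3–T4: 216.2 km
Smallest added distance is 216.2 km, inserting between T3 and T4.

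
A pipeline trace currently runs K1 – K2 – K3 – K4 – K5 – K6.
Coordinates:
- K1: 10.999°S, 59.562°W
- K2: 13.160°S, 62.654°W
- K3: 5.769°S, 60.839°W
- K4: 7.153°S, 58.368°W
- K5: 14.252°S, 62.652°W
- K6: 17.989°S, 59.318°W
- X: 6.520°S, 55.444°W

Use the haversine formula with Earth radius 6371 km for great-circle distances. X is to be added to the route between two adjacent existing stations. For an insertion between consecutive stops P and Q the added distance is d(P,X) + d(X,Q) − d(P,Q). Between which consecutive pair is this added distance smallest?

between K4 and K5

Added distance for inserting X between each consecutive pair:
K1–K2: 1340.5 km
K2–K3: 837.6 km
K3–K4: 619.3 km
K4–K5: 578.9 km
K5–K6: 1961.5 km
Smallest added distance is 578.9 km, inserting between K4 and K5.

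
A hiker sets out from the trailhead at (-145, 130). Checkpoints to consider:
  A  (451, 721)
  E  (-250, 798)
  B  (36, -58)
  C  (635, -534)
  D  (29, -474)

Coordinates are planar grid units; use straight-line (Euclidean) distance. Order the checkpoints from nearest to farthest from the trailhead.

B, D, E, A, C

Distance from the trailhead at (-145, 130) to each:
B (36, -58): 261.0
D (29, -474): 628.6
E (-250, 798): 676.2
A (451, 721): 839.3
C (635, -534): 1024.4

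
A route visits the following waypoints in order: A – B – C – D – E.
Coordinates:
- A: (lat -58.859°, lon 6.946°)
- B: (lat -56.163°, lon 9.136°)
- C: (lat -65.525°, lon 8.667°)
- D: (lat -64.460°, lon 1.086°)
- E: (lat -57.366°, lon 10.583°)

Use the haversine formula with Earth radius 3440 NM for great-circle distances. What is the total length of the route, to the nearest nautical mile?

Leg distances:
A→B: 176.6 NM  (cumulative 176.6 NM)
B→C: 562.3 NM  (cumulative 738.8 NM)
C→D: 202.6 NM  (cumulative 941.4 NM)
D→E: 507.0 NM  (cumulative 1448.5 NM)
Total route length ≈ 1448 NM.

1448 NM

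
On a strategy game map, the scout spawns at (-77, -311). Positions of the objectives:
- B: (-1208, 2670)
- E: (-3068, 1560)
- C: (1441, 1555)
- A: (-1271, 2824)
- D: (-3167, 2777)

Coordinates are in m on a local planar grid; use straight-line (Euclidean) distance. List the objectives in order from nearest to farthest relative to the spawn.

C, B, A, E, D

Distances from the spawn:
C (1441, 1555): 2405.5 m
B (-1208, 2670): 3188.3 m
A (-1271, 2824): 3354.7 m
E (-3068, 1560): 3528.0 m
D (-3167, 2777): 4368.5 m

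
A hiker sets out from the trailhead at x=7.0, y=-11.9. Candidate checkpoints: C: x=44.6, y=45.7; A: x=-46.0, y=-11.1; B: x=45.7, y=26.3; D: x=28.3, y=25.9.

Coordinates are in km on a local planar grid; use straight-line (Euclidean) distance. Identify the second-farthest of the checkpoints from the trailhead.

Distances from the trailhead (x=7.0, y=-11.9):
C: 68.8 km
B: 54.4 km
A: 53.0 km
D: 43.4 km
The second-farthest is B at 54.4 km.

B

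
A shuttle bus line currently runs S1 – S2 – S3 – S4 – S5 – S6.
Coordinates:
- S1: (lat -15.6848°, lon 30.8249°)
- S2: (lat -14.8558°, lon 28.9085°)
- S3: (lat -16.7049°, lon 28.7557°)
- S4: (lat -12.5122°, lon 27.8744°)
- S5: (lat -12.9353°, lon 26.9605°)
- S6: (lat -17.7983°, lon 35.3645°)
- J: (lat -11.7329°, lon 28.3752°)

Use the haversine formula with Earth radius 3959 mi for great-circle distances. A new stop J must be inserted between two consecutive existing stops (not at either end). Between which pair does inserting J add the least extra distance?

between S5 and S6

Added distance for inserting J between each consecutive pair:
S1–S2: 397.5 mi
S2–S3: 435.1 mi
S3–S4: 112.5 mi
S4–S5: 122.0 mi
S5–S6: 101.0 mi
Smallest added distance is 101.0 mi, inserting between S5 and S6.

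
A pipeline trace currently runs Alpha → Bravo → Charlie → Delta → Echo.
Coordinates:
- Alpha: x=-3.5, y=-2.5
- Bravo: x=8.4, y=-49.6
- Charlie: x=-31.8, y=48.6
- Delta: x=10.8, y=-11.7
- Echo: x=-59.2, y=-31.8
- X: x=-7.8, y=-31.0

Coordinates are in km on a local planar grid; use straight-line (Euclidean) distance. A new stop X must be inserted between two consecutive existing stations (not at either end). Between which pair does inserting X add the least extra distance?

Added distance for inserting X between each consecutive pair:
Alpha–Bravo: 4.9 km
Bravo–Charlie: 1.7 km
Charlie–Delta: 36.1 km
Delta–Echo: 5.4 km
Smallest added distance is 1.7 km, inserting between Bravo and Charlie.

between Bravo and Charlie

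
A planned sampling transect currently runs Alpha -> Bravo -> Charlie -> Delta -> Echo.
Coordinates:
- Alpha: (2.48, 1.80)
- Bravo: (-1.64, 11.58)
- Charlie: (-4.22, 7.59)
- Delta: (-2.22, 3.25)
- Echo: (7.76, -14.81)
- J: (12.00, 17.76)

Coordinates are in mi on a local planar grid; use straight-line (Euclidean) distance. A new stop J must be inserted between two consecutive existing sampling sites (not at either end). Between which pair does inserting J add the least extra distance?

between Alpha and Bravo

Added distance for inserting J between each consecutive pair:
Alpha–Bravo: 22.9 mi
Bravo–Charlie: 29.4 mi
Charlie–Delta: 34.7 mi
Delta–Echo: 32.5 mi
Smallest added distance is 22.9 mi, inserting between Alpha and Bravo.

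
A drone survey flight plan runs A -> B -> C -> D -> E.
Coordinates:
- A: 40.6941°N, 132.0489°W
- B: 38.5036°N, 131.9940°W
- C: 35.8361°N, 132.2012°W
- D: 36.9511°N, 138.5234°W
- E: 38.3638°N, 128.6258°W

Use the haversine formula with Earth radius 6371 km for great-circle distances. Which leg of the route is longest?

D–E

Leg distances:
A→B: 243.6 km
B→C: 297.2 km
C→D: 579.2 km
D→E: 884.9 km
The longest leg is D–E at 884.9 km.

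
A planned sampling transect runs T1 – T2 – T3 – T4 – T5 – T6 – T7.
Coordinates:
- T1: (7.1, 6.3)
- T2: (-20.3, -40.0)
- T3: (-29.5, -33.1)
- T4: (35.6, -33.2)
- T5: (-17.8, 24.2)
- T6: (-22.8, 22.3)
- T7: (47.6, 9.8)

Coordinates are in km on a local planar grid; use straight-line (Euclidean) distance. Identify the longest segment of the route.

T4–T5

Leg distances:
T1→T2: 53.8 km
T2→T3: 11.5 km
T3→T4: 65.1 km
T4→T5: 78.4 km
T5→T6: 5.3 km
T6→T7: 71.5 km
The longest leg is T4–T5 at 78.4 km.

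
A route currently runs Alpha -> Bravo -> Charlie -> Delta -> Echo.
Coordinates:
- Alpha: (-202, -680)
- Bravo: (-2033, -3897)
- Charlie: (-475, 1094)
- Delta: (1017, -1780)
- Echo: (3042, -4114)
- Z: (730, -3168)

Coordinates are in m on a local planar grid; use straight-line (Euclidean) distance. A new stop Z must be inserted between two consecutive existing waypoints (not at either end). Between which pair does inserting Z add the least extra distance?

Added distance for inserting Z between each consecutive pair:
Alpha–Bravo: 1812.8 m
Bravo–Charlie: 2058.1 m
Charlie–Delta: 2608.2 m
Delta–Echo: 825.4 m
Smallest added distance is 825.4 m, inserting between Delta and Echo.

between Delta and Echo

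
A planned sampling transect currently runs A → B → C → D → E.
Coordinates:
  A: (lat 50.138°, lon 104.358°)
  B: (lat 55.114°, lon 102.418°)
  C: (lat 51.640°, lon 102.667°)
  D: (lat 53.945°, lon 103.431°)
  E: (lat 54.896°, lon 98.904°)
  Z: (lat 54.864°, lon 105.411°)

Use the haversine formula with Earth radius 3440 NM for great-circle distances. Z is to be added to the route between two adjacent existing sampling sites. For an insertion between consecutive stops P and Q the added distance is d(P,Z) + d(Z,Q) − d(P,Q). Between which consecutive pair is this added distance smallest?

Added distance for inserting Z between each consecutive pair:
A–B: 83.5 NM
B–C: 112.6 NM
C–D: 164.5 NM
D–E: 145.1 NM
Smallest added distance is 83.5 NM, inserting between A and B.

between A and B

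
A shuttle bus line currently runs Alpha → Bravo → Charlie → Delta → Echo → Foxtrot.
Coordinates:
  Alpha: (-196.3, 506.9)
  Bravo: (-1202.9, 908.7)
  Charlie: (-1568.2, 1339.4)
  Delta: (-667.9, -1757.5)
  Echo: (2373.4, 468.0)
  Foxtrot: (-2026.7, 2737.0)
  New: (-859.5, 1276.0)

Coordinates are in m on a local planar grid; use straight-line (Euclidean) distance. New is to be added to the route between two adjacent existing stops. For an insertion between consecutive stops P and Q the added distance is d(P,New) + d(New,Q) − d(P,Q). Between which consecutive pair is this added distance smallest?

between Echo and Foxtrot

Added distance for inserting New between each consecutive pair:
Alpha–Bravo: 434.5 m
Bravo–Charlie: 649.6 m
Charlie–Delta: 526.0 m
Delta–Echo: 2603.3 m
Echo–Foxtrot: 251.7 m
Smallest added distance is 251.7 m, inserting between Echo and Foxtrot.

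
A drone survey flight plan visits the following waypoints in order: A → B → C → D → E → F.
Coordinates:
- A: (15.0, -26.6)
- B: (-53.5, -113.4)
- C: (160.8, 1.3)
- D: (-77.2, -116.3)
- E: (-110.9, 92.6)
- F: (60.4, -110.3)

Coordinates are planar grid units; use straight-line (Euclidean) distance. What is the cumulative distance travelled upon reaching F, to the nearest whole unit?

Leg distances:
A→B: 110.6  (cumulative 110.6)
B→C: 243.1  (cumulative 353.6)
C→D: 265.5  (cumulative 619.1)
D→E: 211.6  (cumulative 830.7)
E→F: 265.5  (cumulative 1096.2)
Cumulative distance at F ≈ 1096.

1096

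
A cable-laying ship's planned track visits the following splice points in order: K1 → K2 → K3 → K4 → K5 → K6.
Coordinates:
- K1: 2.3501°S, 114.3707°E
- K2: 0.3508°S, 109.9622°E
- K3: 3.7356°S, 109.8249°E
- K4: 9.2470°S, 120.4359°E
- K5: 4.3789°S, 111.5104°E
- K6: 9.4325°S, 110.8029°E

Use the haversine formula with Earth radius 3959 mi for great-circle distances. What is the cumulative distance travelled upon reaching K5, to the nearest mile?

2089 mi

Leg distances:
K1→K2: 334.4 mi  (cumulative 334.4 mi)
K2→K3: 234.1 mi  (cumulative 568.5 mi)
K3→K4: 821.8 mi  (cumulative 1390.2 mi)
K4→K5: 698.5 mi  (cumulative 2088.7 mi)
Cumulative distance at K5 ≈ 2089 mi.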